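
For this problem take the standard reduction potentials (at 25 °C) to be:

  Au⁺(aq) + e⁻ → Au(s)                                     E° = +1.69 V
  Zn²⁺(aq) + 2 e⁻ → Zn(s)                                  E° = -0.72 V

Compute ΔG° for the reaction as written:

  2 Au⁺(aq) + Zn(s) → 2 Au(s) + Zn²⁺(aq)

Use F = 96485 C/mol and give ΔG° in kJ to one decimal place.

As written, Au⁺/Au is reduced (cathode) and Zn²⁺/Zn is oxidised (anode), so E°cell = (+1.69) − (-0.72) = +2.41 V.
Balancing electrons gives n = 2.
ΔG° = −nFE° = −(2)(96485)(+2.41) = -465,058 J = -465.1 kJ.

-465.1 kJ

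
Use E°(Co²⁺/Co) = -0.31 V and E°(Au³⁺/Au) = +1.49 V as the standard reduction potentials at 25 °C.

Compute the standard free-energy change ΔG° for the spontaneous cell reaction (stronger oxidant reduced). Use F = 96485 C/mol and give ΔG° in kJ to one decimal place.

Au³⁺/Au (E° = +1.49 V) is the cathode; Co²⁺/Co (E° = -0.31 V) is the anode, so E°cell = +1.80 V.
Balancing electrons gives n = 6 (lcm of 3 and 2).
ΔG° = −nFE° = −(6)(96485)(+1.80) = -1,042,038 J = -1042.0 kJ.

-1042.0 kJ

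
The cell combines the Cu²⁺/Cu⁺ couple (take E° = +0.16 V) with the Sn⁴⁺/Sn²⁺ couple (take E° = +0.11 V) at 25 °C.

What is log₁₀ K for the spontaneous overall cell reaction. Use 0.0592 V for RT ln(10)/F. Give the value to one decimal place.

Cathode: Cu²⁺/Cu⁺; anode: Sn⁴⁺/Sn²⁺. E°cell = +0.05 V, n = 2.
log K = nE°cell / 0.0592 = (2)(+0.05) / 0.0592 = 1.7.

1.7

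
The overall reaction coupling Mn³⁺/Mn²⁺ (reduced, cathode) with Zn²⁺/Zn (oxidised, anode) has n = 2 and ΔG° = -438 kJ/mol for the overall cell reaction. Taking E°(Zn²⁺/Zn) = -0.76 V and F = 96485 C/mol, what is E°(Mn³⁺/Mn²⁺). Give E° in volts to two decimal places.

E°cell = −ΔG°/(nF) = −(-438×10³)/((2)(96485)) = +2.270 V.
Since Mn³⁺/Mn²⁺ is the cathode and Zn²⁺/Zn the anode, E°cell = E°(Mn³⁺/Mn²⁺) − E°(Zn²⁺/Zn).
So E°(Mn³⁺/Mn²⁺) = E°cell + E°(Zn²⁺/Zn) = +2.270 + (-0.76) = +1.51 V.

+1.51 V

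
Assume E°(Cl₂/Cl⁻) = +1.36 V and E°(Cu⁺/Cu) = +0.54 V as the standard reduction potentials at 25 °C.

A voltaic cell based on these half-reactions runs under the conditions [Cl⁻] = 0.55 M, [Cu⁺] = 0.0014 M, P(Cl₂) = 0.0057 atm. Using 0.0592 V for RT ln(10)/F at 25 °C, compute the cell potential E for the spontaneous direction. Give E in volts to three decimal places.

+0.938 V

Cl₂/Cl⁻ is the cathode (higher E°), Cu⁺/Cu the anode: E°cell = +1.36 − (+0.54) = +0.82 V, n = 2.
Overall: Cl₂(g) + 2 Cu(s) → 2 Cl⁻(aq) + 2 Cu⁺(aq)
Q = [Cl⁻]^2·[Cu⁺]^2 / (P(Cl₂)); log Q = -3.983.
E = E° − (0.0592/n) log Q = +0.82 − (0.0592/2)(-3.983) = +0.938 V.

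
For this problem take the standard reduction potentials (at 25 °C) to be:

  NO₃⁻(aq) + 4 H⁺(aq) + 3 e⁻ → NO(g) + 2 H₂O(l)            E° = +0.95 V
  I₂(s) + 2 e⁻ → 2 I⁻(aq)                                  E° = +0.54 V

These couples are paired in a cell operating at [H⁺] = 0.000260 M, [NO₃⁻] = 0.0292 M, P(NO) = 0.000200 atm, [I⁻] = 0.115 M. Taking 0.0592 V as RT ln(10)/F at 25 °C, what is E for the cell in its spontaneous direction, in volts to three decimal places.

+0.114 V

NO₃⁻/NO is the cathode (higher E°), I₂/I⁻ the anode: E°cell = +0.95 − (+0.54) = +0.41 V, n = 6.
Overall: 2 NO₃⁻(aq) + 8 H⁺(aq) + 6 I⁻(aq) → 2 NO(g) + 4 H₂O(l) + 3 I₂(s)
Q = P(NO)^2 / ([NO₃⁻]^2·[H⁺]^8·[I⁻]^6); log Q = 29.987.
E = E° − (0.0592/n) log Q = +0.41 − (0.0592/6)(29.987) = +0.114 V.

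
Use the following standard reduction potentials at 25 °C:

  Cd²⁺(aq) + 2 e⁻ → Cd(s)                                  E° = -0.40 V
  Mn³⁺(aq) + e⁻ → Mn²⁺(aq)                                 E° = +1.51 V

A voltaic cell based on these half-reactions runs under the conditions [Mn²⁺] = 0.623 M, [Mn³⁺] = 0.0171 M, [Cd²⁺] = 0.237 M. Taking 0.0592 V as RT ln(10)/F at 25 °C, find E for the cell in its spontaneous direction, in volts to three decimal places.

+1.836 V

Mn³⁺/Mn²⁺ is the cathode (higher E°), Cd²⁺/Cd the anode: E°cell = +1.51 − (-0.40) = +1.91 V, n = 2.
Overall: 2 Mn³⁺(aq) + Cd(s) → 2 Mn²⁺(aq) + Cd²⁺(aq)
Q = [Mn²⁺]^2·[Cd²⁺] / ([Mn³⁺]^2); log Q = 2.498.
E = E° − (0.0592/n) log Q = +1.91 − (0.0592/2)(2.498) = +1.836 V.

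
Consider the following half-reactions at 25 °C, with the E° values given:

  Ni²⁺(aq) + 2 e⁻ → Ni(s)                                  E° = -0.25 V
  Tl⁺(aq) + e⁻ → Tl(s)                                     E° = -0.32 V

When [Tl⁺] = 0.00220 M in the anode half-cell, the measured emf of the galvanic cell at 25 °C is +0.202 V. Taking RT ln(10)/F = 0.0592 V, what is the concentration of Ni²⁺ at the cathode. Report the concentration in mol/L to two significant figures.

Ni²⁺/Ni is the cathode, Tl⁺/Tl the anode: E°cell = +0.07 V, n = 2.
Overall reaction: Ni²⁺(aq) + 2 Tl(s) → Ni(s) + 2 Tl⁺(aq); Q = [Tl⁺]^2/[Ni²⁺]^1.
From E = E° − (0.0592/n) log Q: log Q = (E° − E)·n/0.0592 = (+0.07 − (+0.202))·2/0.0592 = -4.4595.
So 1·log[Ni²⁺] = 2·log(0.0022) − log Q = -5.3152 − (-4.4595) = -0.8557; [Ni²⁺] = 10^(-0.8557) ≈ 0.14 M.

0.14 M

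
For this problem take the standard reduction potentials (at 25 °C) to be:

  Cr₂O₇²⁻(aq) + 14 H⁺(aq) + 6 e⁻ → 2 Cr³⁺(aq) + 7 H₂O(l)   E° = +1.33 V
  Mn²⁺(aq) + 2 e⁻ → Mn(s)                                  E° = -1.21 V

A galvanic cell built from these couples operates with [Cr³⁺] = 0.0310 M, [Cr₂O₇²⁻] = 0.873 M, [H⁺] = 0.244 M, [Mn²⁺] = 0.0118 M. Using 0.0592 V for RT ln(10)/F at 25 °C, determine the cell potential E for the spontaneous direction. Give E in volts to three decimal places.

+2.542 V

Cr₂O₇²⁻/Cr³⁺ is the cathode (higher E°), Mn²⁺/Mn the anode: E°cell = +1.33 − (-1.21) = +2.54 V, n = 6.
Overall: Cr₂O₇²⁻(aq) + 14 H⁺(aq) + 3 Mn(s) → 2 Cr³⁺(aq) + 7 H₂O(l) + 3 Mn²⁺(aq)
Q = [Cr³⁺]^2·[Mn²⁺]^3 / ([Cr₂O₇²⁻]·[H⁺]^14); log Q = -0.166.
E = E° − (0.0592/n) log Q = +2.54 − (0.0592/6)(-0.166) = +2.542 V.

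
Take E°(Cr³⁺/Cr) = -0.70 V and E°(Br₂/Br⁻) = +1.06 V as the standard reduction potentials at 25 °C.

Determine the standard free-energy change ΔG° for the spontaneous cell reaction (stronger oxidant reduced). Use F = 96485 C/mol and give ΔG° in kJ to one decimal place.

Br₂/Br⁻ (E° = +1.06 V) is the cathode; Cr³⁺/Cr (E° = -0.70 V) is the anode, so E°cell = +1.76 V.
Balancing electrons gives n = 6 (lcm of 2 and 3).
ΔG° = −nFE° = −(6)(96485)(+1.76) = -1,018,882 J = -1018.9 kJ.

-1018.9 kJ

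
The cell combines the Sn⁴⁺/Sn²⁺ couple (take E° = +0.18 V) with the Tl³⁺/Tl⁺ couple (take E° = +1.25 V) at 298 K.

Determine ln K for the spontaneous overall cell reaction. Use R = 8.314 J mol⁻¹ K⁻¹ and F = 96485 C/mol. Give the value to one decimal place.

Cathode: Tl³⁺/Tl⁺; anode: Sn⁴⁺/Sn²⁺. E°cell = (+1.25) − (+0.18) = +1.07 V, with n = 2.
ΔG° = −nFE° = −RT ln K, so ln K = nFE°/(RT) = (2)(96485)(+1.07) / ((8.314)(298)) = 83.339.

83.3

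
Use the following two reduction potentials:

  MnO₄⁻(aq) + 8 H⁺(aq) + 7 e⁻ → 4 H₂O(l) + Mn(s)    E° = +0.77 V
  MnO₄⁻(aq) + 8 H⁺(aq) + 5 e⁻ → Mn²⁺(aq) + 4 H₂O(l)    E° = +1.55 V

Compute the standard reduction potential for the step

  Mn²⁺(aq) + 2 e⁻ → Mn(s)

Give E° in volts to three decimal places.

Sequential free energies add, so n₃E°₃ = n₁E°₁ + n₂E°₂.
With n₃ = 7, and the known step contributing 5×(+1.55) V, the unknown satisfies 2·E° = 7×(+0.77) − 5×(+1.55) = -2.360.
E° = -2.360 / 2 = -1.180 V.

-1.180 V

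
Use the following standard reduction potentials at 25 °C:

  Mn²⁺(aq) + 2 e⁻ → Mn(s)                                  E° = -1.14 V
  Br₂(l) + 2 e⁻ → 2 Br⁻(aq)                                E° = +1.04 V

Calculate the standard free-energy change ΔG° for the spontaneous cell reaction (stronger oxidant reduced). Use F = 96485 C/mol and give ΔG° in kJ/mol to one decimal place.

Br₂/Br⁻ (E° = +1.04 V) is the cathode; Mn²⁺/Mn (E° = -1.14 V) is the anode, so E°cell = +2.18 V.
Balancing electrons gives n = 2 (lcm of 2 and 2).
ΔG° = −nFE° = −(2)(96485)(+2.18) = -420,675 J = -420.7 kJ/mol.

-420.7 kJ/mol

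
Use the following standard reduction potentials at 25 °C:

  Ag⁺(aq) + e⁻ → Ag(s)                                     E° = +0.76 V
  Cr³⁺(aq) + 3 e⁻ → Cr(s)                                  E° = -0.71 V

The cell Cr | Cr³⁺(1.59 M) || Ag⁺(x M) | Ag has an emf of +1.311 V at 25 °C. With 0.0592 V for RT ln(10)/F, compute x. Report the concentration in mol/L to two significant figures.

Ag⁺/Ag is the cathode, Cr³⁺/Cr the anode: E°cell = +1.47 V, n = 3.
Overall reaction: 3 Ag⁺(aq) + Cr(s) → 3 Ag(s) + Cr³⁺(aq); Q = [Cr³⁺]^1/[Ag⁺]^3.
From E = E° − (0.0592/n) log Q: log Q = (E° − E)·n/0.0592 = (+1.47 − (+1.311))·3/0.0592 = 8.0574.
So 3·log[Ag⁺] = 1·log(1.59) − log Q = 0.2014 − (8.0574) = -7.8560; log[Ag⁺] = -7.8560 / 3 = -2.6187; [Ag⁺] = 10^(-2.6187) ≈ 0.0024 M.

0.0024 M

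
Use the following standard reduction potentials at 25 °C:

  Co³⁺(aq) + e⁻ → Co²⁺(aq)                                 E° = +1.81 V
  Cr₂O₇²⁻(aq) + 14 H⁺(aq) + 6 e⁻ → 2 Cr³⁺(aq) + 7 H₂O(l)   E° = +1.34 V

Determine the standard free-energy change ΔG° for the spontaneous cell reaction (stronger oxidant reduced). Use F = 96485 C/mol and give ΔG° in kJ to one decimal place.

Co³⁺/Co²⁺ (E° = +1.81 V) is the cathode; Cr₂O₇²⁻/Cr³⁺ (E° = +1.34 V) is the anode, so E°cell = +0.47 V.
Balancing electrons gives n = 6 (lcm of 1 and 6).
ΔG° = −nFE° = −(6)(96485)(+0.47) = -272,088 J = -272.1 kJ.

-272.1 kJ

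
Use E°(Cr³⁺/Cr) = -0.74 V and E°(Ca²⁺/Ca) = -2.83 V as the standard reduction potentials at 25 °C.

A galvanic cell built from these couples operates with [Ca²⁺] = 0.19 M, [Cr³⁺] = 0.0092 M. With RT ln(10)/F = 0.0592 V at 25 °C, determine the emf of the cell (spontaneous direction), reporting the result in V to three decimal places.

+2.071 V

Cr³⁺/Cr is the cathode (higher E°), Ca²⁺/Ca the anode: E°cell = -0.74 − (-2.83) = +2.09 V, n = 6.
Overall: 2 Cr³⁺(aq) + 3 Ca(s) → 2 Cr(s) + 3 Ca²⁺(aq)
Q = [Ca²⁺]^3 / ([Cr³⁺]^2); log Q = 1.909.
E = E° − (0.0592/n) log Q = +2.09 − (0.0592/6)(1.909) = +2.071 V.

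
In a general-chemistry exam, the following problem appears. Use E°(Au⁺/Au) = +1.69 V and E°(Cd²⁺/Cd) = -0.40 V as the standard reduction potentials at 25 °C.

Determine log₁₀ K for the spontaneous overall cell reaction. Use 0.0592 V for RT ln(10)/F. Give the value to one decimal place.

70.6

Cathode: Au⁺/Au; anode: Cd²⁺/Cd. E°cell = +2.09 V, n = 2.
log K = nE°cell / 0.0592 = (2)(+2.09) / 0.0592 = 70.6.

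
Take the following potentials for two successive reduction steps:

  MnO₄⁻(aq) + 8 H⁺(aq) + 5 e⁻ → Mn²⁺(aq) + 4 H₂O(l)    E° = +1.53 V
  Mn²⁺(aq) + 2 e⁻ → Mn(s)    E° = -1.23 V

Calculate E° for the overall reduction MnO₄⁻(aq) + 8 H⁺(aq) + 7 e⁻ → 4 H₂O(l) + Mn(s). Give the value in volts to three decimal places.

+0.741 V

Standard free energies of sequential steps add: ΔG°₃ = ΔG°₁ + ΔG°₂, so n₃E°₃ = n₁E°₁ + n₂E°₂.
E°₃ = (5×+1.53 + 2×-1.23) / 7 = (+5.190) / 7 = +0.741 V.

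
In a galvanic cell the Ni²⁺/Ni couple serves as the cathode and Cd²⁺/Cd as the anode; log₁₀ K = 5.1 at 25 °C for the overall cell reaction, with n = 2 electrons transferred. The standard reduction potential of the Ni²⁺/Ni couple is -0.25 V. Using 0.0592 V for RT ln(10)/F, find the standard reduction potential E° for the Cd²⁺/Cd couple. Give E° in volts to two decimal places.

-0.40 V

E°cell = (0.0592/n)·log K = (0.0592/2)(5.1) = +0.151 V.
Since Ni²⁺/Ni is the cathode and Cd²⁺/Cd the anode, E°cell = E°(Ni²⁺/Ni) − E°(Cd²⁺/Cd).
So E°(Cd²⁺/Cd) = E°(Ni²⁺/Ni) − E°cell = (-0.25) − (+0.151) = -0.40 V.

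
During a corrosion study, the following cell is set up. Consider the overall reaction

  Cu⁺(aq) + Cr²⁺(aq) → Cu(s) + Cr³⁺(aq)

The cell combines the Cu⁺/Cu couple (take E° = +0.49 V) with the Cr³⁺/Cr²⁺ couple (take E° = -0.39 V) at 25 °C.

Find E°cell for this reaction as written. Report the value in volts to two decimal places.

+0.88 V

The Cu⁺/Cu couple has the higher reduction potential, so it is the cathode; Cr³⁺/Cr²⁺ is oxidised at the anode.
E°cell = E°(cathode) − E°(anode) = (+0.49) − (-0.39) = +0.88 V.
Since E°cell > 0, the reaction is spontaneous under standard conditions.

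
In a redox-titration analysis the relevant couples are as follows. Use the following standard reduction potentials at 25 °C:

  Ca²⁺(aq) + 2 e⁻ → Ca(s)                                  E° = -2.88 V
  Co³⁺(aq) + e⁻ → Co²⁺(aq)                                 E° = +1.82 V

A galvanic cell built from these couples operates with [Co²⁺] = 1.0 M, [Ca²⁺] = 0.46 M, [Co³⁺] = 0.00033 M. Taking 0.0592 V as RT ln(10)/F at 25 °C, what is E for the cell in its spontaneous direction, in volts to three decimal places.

Co³⁺/Co²⁺ is the cathode (higher E°), Ca²⁺/Ca the anode: E°cell = +1.82 − (-2.88) = +4.70 V, n = 2.
Overall: 2 Co³⁺(aq) + Ca(s) → 2 Co²⁺(aq) + Ca²⁺(aq)
Q = [Co²⁺]^2·[Ca²⁺] / ([Co³⁺]^2); log Q = 6.626.
E = E° − (0.0592/n) log Q = +4.70 − (0.0592/2)(6.626) = +4.504 V.

+4.504 V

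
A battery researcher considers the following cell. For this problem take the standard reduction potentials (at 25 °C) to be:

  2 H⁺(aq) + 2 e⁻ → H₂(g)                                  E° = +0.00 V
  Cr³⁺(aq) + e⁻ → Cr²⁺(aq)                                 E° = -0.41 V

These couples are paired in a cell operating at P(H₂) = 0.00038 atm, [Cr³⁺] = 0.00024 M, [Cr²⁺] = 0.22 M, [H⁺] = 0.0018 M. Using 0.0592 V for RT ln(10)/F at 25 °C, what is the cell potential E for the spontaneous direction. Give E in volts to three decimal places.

+0.524 V

H⁺/H₂ is the cathode (higher E°), Cr³⁺/Cr²⁺ the anode: E°cell = +0.00 − (-0.41) = +0.41 V, n = 2.
Overall: 2 H⁺(aq) + 2 Cr²⁺(aq) → H₂(g) + 2 Cr³⁺(aq)
Q = P(H₂)·[Cr³⁺]^2 / ([H⁺]^2·[Cr²⁺]^2); log Q = -3.855.
E = E° − (0.0592/n) log Q = +0.41 − (0.0592/2)(-3.855) = +0.524 V.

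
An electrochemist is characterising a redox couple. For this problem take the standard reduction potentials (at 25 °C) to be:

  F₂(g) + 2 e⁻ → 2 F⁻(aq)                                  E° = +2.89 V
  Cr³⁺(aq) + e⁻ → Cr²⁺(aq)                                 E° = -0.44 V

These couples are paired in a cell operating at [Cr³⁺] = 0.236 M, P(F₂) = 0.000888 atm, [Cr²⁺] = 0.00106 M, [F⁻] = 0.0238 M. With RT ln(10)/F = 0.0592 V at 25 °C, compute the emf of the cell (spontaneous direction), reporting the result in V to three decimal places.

F₂/F⁻ is the cathode (higher E°), Cr³⁺/Cr²⁺ the anode: E°cell = +2.89 − (-0.44) = +3.33 V, n = 2.
Overall: F₂(g) + 2 Cr²⁺(aq) → 2 F⁻(aq) + 2 Cr³⁺(aq)
Q = [F⁻]^2·[Cr³⁺]^2 / (P(F₂)·[Cr²⁺]^2); log Q = 4.500.
E = E° − (0.0592/n) log Q = +3.33 − (0.0592/2)(4.500) = +3.197 V.

+3.197 V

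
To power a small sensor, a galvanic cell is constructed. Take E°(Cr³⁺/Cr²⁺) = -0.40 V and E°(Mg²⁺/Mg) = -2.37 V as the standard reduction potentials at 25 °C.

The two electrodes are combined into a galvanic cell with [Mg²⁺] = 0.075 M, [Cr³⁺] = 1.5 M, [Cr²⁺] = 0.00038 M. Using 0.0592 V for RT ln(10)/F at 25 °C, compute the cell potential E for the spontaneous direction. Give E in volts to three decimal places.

+2.216 V

Cr³⁺/Cr²⁺ is the cathode (higher E°), Mg²⁺/Mg the anode: E°cell = -0.40 − (-2.37) = +1.97 V, n = 2.
Overall: 2 Cr³⁺(aq) + Mg(s) → 2 Cr²⁺(aq) + Mg²⁺(aq)
Q = [Cr²⁺]^2·[Mg²⁺] / ([Cr³⁺]^2); log Q = -8.318.
E = E° − (0.0592/n) log Q = +1.97 − (0.0592/2)(-8.318) = +2.216 V.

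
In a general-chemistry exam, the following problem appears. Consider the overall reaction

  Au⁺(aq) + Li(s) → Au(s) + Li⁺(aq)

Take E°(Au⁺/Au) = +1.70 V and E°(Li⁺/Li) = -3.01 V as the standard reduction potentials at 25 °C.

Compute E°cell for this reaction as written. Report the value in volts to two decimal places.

The Au⁺/Au couple has the higher reduction potential, so it is the cathode; Li⁺/Li is oxidised at the anode.
E°cell = E°(cathode) − E°(anode) = (+1.70) − (-3.01) = +4.71 V.

+4.71 V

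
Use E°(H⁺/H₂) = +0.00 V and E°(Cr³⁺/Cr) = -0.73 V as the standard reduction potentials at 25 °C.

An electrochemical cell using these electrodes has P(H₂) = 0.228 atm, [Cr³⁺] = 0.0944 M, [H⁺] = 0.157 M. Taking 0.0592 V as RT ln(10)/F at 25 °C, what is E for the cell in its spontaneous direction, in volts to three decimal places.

H⁺/H₂ is the cathode (higher E°), Cr³⁺/Cr the anode: E°cell = +0.00 − (-0.73) = +0.73 V, n = 6.
Overall: 6 H⁺(aq) + 2 Cr(s) → 3 H₂(g) + 2 Cr³⁺(aq)
Q = P(H₂)^3·[Cr³⁺]^2 / ([H⁺]^6); log Q = 0.848.
E = E° − (0.0592/n) log Q = +0.73 − (0.0592/6)(0.848) = +0.722 V.

+0.722 V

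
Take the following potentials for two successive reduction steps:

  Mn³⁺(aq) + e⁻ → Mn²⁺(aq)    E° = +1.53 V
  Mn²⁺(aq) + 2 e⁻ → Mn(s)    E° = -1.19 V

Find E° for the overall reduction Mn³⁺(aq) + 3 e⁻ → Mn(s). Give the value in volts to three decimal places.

Standard free energies of sequential steps add: ΔG°₃ = ΔG°₁ + ΔG°₂, so n₃E°₃ = n₁E°₁ + n₂E°₂.
E°₃ = (1×+1.53 + 2×-1.19) / 3 = (-0.850) / 3 = -0.283 V.
E° values themselves are not directly additive — weighting by electron count is essential.

-0.283 V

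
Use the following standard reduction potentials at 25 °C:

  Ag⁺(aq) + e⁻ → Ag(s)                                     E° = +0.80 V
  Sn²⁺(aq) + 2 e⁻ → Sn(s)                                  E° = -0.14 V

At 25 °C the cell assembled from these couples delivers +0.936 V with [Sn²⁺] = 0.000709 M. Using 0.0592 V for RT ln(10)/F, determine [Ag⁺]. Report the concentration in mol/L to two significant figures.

0.023 M

Ag⁺/Ag is the cathode, Sn²⁺/Sn the anode: E°cell = +0.94 V, n = 2.
Overall reaction: 2 Ag⁺(aq) + Sn(s) → 2 Ag(s) + Sn²⁺(aq); Q = [Sn²⁺]^1/[Ag⁺]^2.
From E = E° − (0.0592/n) log Q: log Q = (E° − E)·n/0.0592 = (+0.94 − (+0.936))·2/0.0592 = 0.1351.
So 2·log[Ag⁺] = 1·log(0.000709) − log Q = -3.1494 − (0.1351) = -3.2845; log[Ag⁺] = -3.2845 / 2 = -1.6422; [Ag⁺] = 10^(-1.6422) ≈ 0.023 M.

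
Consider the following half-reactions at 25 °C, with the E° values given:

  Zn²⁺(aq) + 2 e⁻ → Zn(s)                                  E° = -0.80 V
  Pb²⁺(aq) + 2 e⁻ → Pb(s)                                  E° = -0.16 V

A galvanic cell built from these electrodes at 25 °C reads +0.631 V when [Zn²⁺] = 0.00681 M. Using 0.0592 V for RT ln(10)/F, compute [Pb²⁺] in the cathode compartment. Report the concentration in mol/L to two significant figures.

0.0034 M

Pb²⁺/Pb is the cathode, Zn²⁺/Zn the anode: E°cell = +0.64 V, n = 2.
Overall reaction: Pb²⁺(aq) + Zn(s) → Pb(s) + Zn²⁺(aq); Q = [Zn²⁺]^1/[Pb²⁺]^1.
From E = E° − (0.0592/n) log Q: log Q = (E° − E)·n/0.0592 = (+0.64 − (+0.631))·2/0.0592 = 0.3041.
So 1·log[Pb²⁺] = 1·log(0.00681) − log Q = -2.1669 − (0.3041) = -2.4710; [Pb²⁺] = 10^(-2.4710) ≈ 0.0034 M.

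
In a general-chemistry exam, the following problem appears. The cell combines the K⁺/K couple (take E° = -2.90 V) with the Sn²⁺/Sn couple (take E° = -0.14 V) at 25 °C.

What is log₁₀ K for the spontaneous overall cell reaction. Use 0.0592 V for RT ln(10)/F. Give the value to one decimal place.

Cathode: Sn²⁺/Sn; anode: K⁺/K. E°cell = +2.76 V, n = 2.
log K = nE°cell / 0.0592 = (2)(+2.76) / 0.0592 = 93.2.

93.2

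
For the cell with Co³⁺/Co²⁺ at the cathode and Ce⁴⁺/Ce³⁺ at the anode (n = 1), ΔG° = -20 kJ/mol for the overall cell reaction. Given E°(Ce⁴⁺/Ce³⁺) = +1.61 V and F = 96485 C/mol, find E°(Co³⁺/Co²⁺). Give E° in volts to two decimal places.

E°cell = −ΔG°/(nF) = −(-20×10³)/((1)(96485)) = +0.207 V.
Since Co³⁺/Co²⁺ is the cathode and Ce⁴⁺/Ce³⁺ the anode, E°cell = E°(Co³⁺/Co²⁺) − E°(Ce⁴⁺/Ce³⁺).
So E°(Co³⁺/Co²⁺) = E°cell + E°(Ce⁴⁺/Ce³⁺) = +0.207 + (+1.61) = +1.82 V.

+1.82 V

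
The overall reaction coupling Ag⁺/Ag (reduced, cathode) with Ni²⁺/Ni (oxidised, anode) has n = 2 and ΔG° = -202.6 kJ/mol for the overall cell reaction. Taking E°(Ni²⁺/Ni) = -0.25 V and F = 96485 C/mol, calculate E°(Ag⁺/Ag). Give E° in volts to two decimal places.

+0.80 V

E°cell = −ΔG°/(nF) = −(-202.6×10³)/((2)(96485)) = +1.050 V.
Since Ag⁺/Ag is the cathode and Ni²⁺/Ni the anode, E°cell = E°(Ag⁺/Ag) − E°(Ni²⁺/Ni).
So E°(Ag⁺/Ag) = E°cell + E°(Ni²⁺/Ni) = +1.050 + (-0.25) = +0.80 V.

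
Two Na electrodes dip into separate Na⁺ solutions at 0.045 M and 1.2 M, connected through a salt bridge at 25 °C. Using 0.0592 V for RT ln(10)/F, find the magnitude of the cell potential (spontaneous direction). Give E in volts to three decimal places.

+0.084 V

For a concentration cell E°cell = 0. The 1.2 M side is the cathode (reduction is favoured where [Na⁺] is higher).
With n = 1, E = −(0.0592/1) log([Na⁺]ₐₙ/[Na⁺]꜀ₐₜ) = −(0.0592/1) log(0.045/1.2) = −(0.0592/1)(-1.426) = +0.084 V.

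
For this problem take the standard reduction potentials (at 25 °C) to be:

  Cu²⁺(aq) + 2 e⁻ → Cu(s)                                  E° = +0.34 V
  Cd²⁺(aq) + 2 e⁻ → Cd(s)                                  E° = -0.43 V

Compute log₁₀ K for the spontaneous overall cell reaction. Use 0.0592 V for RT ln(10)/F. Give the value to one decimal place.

26.0

Cathode: Cu²⁺/Cu; anode: Cd²⁺/Cd. E°cell = +0.77 V, n = 2.
log K = nE°cell / 0.0592 = (2)(+0.77) / 0.0592 = 26.0.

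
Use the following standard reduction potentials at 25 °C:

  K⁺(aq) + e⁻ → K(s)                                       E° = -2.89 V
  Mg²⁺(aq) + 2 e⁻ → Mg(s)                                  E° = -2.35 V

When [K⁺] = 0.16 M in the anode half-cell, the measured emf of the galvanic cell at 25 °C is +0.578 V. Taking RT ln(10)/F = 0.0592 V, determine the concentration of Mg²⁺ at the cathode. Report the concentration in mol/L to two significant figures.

Mg²⁺/Mg is the cathode, K⁺/K the anode: E°cell = +0.54 V, n = 2.
Overall reaction: Mg²⁺(aq) + 2 K(s) → Mg(s) + 2 K⁺(aq); Q = [K⁺]^2/[Mg²⁺]^1.
From E = E° − (0.0592/n) log Q: log Q = (E° − E)·n/0.0592 = (+0.54 − (+0.578))·2/0.0592 = -1.2838.
So 1·log[Mg²⁺] = 2·log(0.16) − log Q = -1.5918 − (-1.2838) = -0.3080; [Mg²⁺] = 10^(-0.3080) ≈ 0.49 M.

0.49 M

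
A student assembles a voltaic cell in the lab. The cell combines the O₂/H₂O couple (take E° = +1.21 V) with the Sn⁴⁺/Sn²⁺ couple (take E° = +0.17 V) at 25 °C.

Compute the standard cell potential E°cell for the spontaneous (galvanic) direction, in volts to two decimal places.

+1.04 V

The O₂/H₂O couple has the higher reduction potential, so it is the cathode; Sn⁴⁺/Sn²⁺ is oxidised at the anode.
E°cell = E°(cathode) − E°(anode) = (+1.21) − (+0.17) = +1.04 V.
Since E°cell > 0, the reaction is spontaneous under standard conditions.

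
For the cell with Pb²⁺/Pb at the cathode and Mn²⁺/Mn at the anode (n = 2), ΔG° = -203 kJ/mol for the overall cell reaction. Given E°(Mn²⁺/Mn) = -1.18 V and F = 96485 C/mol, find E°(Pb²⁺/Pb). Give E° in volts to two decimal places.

E°cell = −ΔG°/(nF) = −(-203×10³)/((2)(96485)) = +1.052 V.
Since Pb²⁺/Pb is the cathode and Mn²⁺/Mn the anode, E°cell = E°(Pb²⁺/Pb) − E°(Mn²⁺/Mn).
So E°(Pb²⁺/Pb) = E°cell + E°(Mn²⁺/Mn) = +1.052 + (-1.18) = -0.13 V.

-0.13 V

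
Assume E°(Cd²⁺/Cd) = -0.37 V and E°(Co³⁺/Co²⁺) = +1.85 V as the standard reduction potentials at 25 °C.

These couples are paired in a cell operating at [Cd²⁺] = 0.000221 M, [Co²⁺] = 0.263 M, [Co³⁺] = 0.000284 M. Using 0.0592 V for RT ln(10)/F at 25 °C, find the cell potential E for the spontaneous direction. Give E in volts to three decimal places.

+2.153 V

Co³⁺/Co²⁺ is the cathode (higher E°), Cd²⁺/Cd the anode: E°cell = +1.85 − (-0.37) = +2.22 V, n = 2.
Overall: 2 Co³⁺(aq) + Cd(s) → 2 Co²⁺(aq) + Cd²⁺(aq)
Q = [Co²⁺]^2·[Cd²⁺] / ([Co³⁺]^2); log Q = 2.278.
E = E° − (0.0592/n) log Q = +2.22 − (0.0592/2)(2.278) = +2.153 V.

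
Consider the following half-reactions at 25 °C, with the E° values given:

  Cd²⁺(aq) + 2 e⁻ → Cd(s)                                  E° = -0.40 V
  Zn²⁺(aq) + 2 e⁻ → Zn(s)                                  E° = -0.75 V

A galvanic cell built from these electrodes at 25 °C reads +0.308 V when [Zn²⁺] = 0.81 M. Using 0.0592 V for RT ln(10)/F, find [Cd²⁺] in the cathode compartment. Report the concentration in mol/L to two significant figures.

0.031 M

Cd²⁺/Cd is the cathode, Zn²⁺/Zn the anode: E°cell = +0.35 V, n = 2.
Overall reaction: Cd²⁺(aq) + Zn(s) → Cd(s) + Zn²⁺(aq); Q = [Zn²⁺]^1/[Cd²⁺]^1.
From E = E° − (0.0592/n) log Q: log Q = (E° − E)·n/0.0592 = (+0.35 − (+0.308))·2/0.0592 = 1.4189.
So 1·log[Cd²⁺] = 1·log(0.81) − log Q = -0.0915 − (1.4189) = -1.5104; [Cd²⁺] = 10^(-1.5104) ≈ 0.031 M.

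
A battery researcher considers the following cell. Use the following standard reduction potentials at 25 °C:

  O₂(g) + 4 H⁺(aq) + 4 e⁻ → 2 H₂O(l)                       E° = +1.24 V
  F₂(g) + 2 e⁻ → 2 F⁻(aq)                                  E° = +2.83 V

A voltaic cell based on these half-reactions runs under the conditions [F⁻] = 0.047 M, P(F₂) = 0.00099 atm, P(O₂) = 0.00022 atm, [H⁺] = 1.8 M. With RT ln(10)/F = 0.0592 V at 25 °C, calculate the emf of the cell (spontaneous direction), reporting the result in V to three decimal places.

+1.619 V

F₂/F⁻ is the cathode (higher E°), O₂/H₂O the anode: E°cell = +2.83 − (+1.24) = +1.59 V, n = 4.
Overall: 2 F₂(g) + 2 H₂O(l) → 4 F⁻(aq) + O₂(g) + 4 H⁺(aq)
Q = [F⁻]^4·P(O₂)·[H⁺]^4 / (P(F₂)^2); log Q = -1.939.
E = E° − (0.0592/n) log Q = +1.59 − (0.0592/4)(-1.939) = +1.619 V.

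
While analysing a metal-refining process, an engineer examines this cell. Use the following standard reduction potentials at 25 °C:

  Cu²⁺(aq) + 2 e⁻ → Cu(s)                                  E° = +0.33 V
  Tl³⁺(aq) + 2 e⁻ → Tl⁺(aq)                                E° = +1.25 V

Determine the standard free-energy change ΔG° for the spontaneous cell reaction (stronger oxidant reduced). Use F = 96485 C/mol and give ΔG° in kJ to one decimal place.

Tl³⁺/Tl⁺ (E° = +1.25 V) is the cathode; Cu²⁺/Cu (E° = +0.33 V) is the anode, so E°cell = +0.92 V.
Balancing electrons gives n = 2 (lcm of 2 and 2).
ΔG° = −nFE° = −(2)(96485)(+0.92) = -177,532 J = -177.5 kJ.

-177.5 kJ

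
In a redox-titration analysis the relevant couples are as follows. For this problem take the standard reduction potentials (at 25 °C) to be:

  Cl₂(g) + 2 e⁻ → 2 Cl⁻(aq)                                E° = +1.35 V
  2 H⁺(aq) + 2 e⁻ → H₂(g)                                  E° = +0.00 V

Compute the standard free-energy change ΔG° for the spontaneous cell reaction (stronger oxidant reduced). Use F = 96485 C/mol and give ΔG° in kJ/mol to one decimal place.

-260.5 kJ/mol

Cl₂/Cl⁻ (E° = +1.35 V) is the cathode; H⁺/H₂ (E° = +0.00 V) is the anode, so E°cell = +1.35 V.
Balancing electrons gives n = 2 (lcm of 2 and 2).
ΔG° = −nFE° = −(2)(96485)(+1.35) = -260,510 J = -260.5 kJ/mol.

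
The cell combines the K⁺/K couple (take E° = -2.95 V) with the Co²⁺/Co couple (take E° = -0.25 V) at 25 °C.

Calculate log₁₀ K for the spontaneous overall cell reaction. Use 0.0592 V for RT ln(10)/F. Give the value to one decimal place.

91.2

Cathode: Co²⁺/Co; anode: K⁺/K. E°cell = +2.70 V, n = 2.
log K = nE°cell / 0.0592 = (2)(+2.70) / 0.0592 = 91.2.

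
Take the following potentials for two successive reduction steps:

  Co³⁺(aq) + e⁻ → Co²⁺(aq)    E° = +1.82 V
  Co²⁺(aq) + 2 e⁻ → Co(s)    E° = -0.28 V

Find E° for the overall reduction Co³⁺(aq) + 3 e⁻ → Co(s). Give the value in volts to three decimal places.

Standard free energies of sequential steps add: ΔG°₃ = ΔG°₁ + ΔG°₂, so n₃E°₃ = n₁E°₁ + n₂E°₂.
E°₃ = (1×+1.82 + 2×-0.28) / 3 = (+1.260) / 3 = +0.420 V.
E° values themselves are not directly additive — weighting by electron count is essential.

+0.420 V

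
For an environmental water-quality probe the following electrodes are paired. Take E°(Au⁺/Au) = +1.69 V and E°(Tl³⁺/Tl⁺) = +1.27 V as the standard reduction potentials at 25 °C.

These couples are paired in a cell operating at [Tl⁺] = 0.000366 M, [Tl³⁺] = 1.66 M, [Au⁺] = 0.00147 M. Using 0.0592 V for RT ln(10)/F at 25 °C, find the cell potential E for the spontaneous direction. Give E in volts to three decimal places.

Au⁺/Au is the cathode (higher E°), Tl³⁺/Tl⁺ the anode: E°cell = +1.69 − (+1.27) = +0.42 V, n = 2.
Overall: 2 Au⁺(aq) + Tl⁺(aq) → 2 Au(s) + Tl³⁺(aq)
Q = [Tl³⁺] / ([Au⁺]^2·[Tl⁺]); log Q = 9.322.
E = E° − (0.0592/n) log Q = +0.42 − (0.0592/2)(9.322) = +0.144 V.

+0.144 V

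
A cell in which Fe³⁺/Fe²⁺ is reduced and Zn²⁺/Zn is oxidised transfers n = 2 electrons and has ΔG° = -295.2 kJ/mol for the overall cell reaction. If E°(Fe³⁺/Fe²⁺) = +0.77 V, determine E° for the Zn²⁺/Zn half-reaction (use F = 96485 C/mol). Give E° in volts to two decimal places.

-0.76 V

E°cell = −ΔG°/(nF) = −(-295.2×10³)/((2)(96485)) = +1.530 V.
Since Fe³⁺/Fe²⁺ is the cathode and Zn²⁺/Zn the anode, E°cell = E°(Fe³⁺/Fe²⁺) − E°(Zn²⁺/Zn).
So E°(Zn²⁺/Zn) = E°(Fe³⁺/Fe²⁺) − E°cell = (+0.77) − (+1.530) = -0.76 V.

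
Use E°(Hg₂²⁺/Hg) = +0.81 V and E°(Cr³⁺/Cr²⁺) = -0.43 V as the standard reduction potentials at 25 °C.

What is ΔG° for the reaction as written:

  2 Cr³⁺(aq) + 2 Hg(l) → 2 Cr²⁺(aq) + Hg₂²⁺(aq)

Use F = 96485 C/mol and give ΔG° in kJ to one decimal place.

+239.3 kJ

As written, Cr³⁺/Cr²⁺ is reduced (cathode) and Hg₂²⁺/Hg is oxidised (anode), so E°cell = (-0.43) − (+0.81) = -1.24 V.
Balancing electrons gives n = 2.
ΔG° = −nFE° = −(2)(96485)(-1.24) = 239,283 J = +239.3 kJ.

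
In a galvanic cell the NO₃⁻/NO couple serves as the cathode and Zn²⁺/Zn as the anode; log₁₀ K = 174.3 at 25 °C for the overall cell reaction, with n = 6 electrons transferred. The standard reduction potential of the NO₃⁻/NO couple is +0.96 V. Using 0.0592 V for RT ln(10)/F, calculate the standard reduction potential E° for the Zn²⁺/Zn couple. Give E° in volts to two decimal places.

E°cell = (0.0592/n)·log K = (0.0592/6)(174.3) = +1.720 V.
Since NO₃⁻/NO is the cathode and Zn²⁺/Zn the anode, E°cell = E°(NO₃⁻/NO) − E°(Zn²⁺/Zn).
So E°(Zn²⁺/Zn) = E°(NO₃⁻/NO) − E°cell = (+0.96) − (+1.720) = -0.76 V.

-0.76 V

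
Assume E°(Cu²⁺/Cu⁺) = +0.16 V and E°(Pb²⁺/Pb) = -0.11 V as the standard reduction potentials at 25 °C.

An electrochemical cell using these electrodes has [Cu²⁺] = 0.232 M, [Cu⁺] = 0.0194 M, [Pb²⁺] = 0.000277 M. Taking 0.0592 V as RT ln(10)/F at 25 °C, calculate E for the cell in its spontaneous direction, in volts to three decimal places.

Cu²⁺/Cu⁺ is the cathode (higher E°), Pb²⁺/Pb the anode: E°cell = +0.16 − (-0.11) = +0.27 V, n = 2.
Overall: 2 Cu²⁺(aq) + Pb(s) → 2 Cu⁺(aq) + Pb²⁺(aq)
Q = [Cu⁺]^2·[Pb²⁺] / ([Cu²⁺]^2); log Q = -5.713.
E = E° − (0.0592/n) log Q = +0.27 − (0.0592/2)(-5.713) = +0.439 V.

+0.439 V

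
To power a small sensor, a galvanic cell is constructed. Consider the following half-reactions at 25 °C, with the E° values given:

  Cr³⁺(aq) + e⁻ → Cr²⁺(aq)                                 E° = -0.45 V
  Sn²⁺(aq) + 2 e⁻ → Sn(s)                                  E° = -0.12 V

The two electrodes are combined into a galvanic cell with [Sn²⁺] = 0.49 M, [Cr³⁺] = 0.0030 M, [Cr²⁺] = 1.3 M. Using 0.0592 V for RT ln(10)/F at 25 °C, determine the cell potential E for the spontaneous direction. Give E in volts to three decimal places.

+0.477 V

Sn²⁺/Sn is the cathode (higher E°), Cr³⁺/Cr²⁺ the anode: E°cell = -0.12 − (-0.45) = +0.33 V, n = 2.
Overall: Sn²⁺(aq) + 2 Cr²⁺(aq) → Sn(s) + 2 Cr³⁺(aq)
Q = [Cr³⁺]^2 / ([Sn²⁺]·[Cr²⁺]^2); log Q = -4.964.
E = E° − (0.0592/n) log Q = +0.33 − (0.0592/2)(-4.964) = +0.477 V.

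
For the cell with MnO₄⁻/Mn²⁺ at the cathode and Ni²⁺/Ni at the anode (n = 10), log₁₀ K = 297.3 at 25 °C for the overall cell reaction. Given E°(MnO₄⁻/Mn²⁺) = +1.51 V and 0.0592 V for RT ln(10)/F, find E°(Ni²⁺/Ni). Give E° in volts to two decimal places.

E°cell = (0.0592/n)·log K = (0.0592/10)(297.3) = +1.760 V.
Since MnO₄⁻/Mn²⁺ is the cathode and Ni²⁺/Ni the anode, E°cell = E°(MnO₄⁻/Mn²⁺) − E°(Ni²⁺/Ni).
So E°(Ni²⁺/Ni) = E°(MnO₄⁻/Mn²⁺) − E°cell = (+1.51) − (+1.760) = -0.25 V.

-0.25 V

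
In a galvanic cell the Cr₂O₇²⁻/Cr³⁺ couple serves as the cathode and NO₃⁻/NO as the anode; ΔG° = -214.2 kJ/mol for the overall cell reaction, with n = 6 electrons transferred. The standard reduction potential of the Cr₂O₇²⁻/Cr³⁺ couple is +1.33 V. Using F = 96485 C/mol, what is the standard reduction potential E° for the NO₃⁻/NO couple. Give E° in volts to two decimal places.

E°cell = −ΔG°/(nF) = −(-214.2×10³)/((6)(96485)) = +0.370 V.
Since Cr₂O₇²⁻/Cr³⁺ is the cathode and NO₃⁻/NO the anode, E°cell = E°(Cr₂O₇²⁻/Cr³⁺) − E°(NO₃⁻/NO).
So E°(NO₃⁻/NO) = E°(Cr₂O₇²⁻/Cr³⁺) − E°cell = (+1.33) − (+0.370) = +0.96 V.

+0.96 V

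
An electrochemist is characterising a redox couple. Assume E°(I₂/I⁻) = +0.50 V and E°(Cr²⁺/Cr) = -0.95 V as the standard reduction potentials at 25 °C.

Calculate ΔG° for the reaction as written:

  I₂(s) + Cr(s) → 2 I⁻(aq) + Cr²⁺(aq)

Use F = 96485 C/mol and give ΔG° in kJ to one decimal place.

-279.8 kJ

As written, I₂/I⁻ is reduced (cathode) and Cr²⁺/Cr is oxidised (anode), so E°cell = (+0.50) − (-0.95) = +1.45 V.
Balancing electrons gives n = 2.
ΔG° = −nFE° = −(2)(96485)(+1.45) = -279,806 J = -279.8 kJ.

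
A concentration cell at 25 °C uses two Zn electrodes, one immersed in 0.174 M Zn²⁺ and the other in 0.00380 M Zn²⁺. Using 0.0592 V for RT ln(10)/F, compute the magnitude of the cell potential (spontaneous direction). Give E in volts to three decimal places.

+0.049 V

For a concentration cell E°cell = 0. The 0.174 M side is the cathode (reduction is favoured where [Zn²⁺] is higher).
With n = 2, E = −(0.0592/2) log([Zn²⁺]ₐₙ/[Zn²⁺]꜀ₐₜ) = −(0.0592/2) log(0.0038/0.174) = −(0.0592/2)(-1.661) = +0.049 V.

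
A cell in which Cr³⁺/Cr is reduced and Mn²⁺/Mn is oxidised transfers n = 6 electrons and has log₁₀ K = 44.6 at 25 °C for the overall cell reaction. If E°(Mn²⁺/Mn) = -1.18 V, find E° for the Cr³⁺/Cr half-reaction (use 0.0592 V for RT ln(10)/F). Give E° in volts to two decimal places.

-0.74 V

E°cell = (0.0592/n)·log K = (0.0592/6)(44.6) = +0.440 V.
Since Cr³⁺/Cr is the cathode and Mn²⁺/Mn the anode, E°cell = E°(Cr³⁺/Cr) − E°(Mn²⁺/Mn).
So E°(Cr³⁺/Cr) = E°cell + E°(Mn²⁺/Mn) = +0.440 + (-1.18) = -0.74 V.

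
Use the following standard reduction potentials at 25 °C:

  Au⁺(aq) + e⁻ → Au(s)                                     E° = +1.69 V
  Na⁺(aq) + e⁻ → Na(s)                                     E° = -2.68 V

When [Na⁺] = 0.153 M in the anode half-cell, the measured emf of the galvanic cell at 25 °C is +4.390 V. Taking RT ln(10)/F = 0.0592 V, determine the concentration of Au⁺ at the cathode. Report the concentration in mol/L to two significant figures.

Au⁺/Au is the cathode, Na⁺/Na the anode: E°cell = +4.37 V, n = 1.
Overall reaction: Au⁺(aq) + Na(s) → Au(s) + Na⁺(aq); Q = [Na⁺]^1/[Au⁺]^1.
From E = E° − (0.0592/n) log Q: log Q = (E° − E)·n/0.0592 = (+4.37 − (+4.390))·1/0.0592 = -0.3378.
So 1·log[Au⁺] = 1·log(0.153) − log Q = -0.8153 − (-0.3378) = -0.4775; [Au⁺] = 10^(-0.4775) ≈ 0.33 M.

0.33 M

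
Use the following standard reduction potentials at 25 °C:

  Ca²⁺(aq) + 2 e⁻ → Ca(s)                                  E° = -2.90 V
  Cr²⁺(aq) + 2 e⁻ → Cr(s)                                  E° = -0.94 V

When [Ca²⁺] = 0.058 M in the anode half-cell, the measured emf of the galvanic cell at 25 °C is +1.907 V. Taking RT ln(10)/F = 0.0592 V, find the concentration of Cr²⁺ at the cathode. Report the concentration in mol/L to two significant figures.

Cr²⁺/Cr is the cathode, Ca²⁺/Ca the anode: E°cell = +1.96 V, n = 2.
Overall reaction: Cr²⁺(aq) + Ca(s) → Cr(s) + Ca²⁺(aq); Q = [Ca²⁺]^1/[Cr²⁺]^1.
From E = E° − (0.0592/n) log Q: log Q = (E° − E)·n/0.0592 = (+1.96 − (+1.907))·2/0.0592 = 1.7905.
So 1·log[Cr²⁺] = 1·log(0.058) − log Q = -1.2366 − (1.7905) = -3.0271; [Cr²⁺] = 10^(-3.0271) ≈ 0.00094 M.

0.00094 M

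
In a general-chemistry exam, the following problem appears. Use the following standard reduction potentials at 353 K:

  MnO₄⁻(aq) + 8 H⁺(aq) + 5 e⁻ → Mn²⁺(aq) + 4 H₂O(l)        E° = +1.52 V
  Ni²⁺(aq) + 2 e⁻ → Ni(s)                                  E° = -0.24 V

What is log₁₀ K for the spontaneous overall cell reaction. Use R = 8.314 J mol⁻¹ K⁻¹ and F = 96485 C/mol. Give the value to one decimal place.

251.3

Cathode: MnO₄⁻/Mn²⁺; anode: Ni²⁺/Ni. E°cell = (+1.52) − (-0.24) = +1.76 V, with n = 10.
ΔG° = −nFE° = −RT ln K, so ln K = nFE°/(RT) = (10)(96485)(+1.76) / ((8.314)(353)) = 578.612.
log₁₀ K = 578.612 / ln 10 = 251.3.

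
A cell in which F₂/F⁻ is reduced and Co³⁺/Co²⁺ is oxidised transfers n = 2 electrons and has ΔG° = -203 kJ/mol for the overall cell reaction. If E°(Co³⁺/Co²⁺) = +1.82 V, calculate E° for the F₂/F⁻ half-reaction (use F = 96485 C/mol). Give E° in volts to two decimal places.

E°cell = −ΔG°/(nF) = −(-203×10³)/((2)(96485)) = +1.052 V.
Since F₂/F⁻ is the cathode and Co³⁺/Co²⁺ the anode, E°cell = E°(F₂/F⁻) − E°(Co³⁺/Co²⁺).
So E°(F₂/F⁻) = E°cell + E°(Co³⁺/Co²⁺) = +1.052 + (+1.82) = +2.87 V.

+2.87 V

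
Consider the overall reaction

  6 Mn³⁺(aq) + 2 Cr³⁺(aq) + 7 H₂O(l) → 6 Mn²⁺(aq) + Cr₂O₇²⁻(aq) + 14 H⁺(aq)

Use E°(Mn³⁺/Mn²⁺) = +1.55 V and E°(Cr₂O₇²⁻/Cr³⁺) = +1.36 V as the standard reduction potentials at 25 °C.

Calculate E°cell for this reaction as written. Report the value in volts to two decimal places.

+0.19 V

The Mn³⁺/Mn²⁺ couple has the higher reduction potential, so it is the cathode; Cr₂O₇²⁻/Cr³⁺ is oxidised at the anode.
E°cell = E°(cathode) − E°(anode) = (+1.55) − (+1.36) = +0.19 V.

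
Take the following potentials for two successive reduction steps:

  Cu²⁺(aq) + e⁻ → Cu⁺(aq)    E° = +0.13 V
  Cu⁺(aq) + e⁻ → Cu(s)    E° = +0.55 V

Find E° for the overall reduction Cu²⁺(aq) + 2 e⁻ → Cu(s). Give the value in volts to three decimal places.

Since ΔG° = −nFE° is additive over sequential reductions, n₃E°₃ = n₁E°₁ + n₂E°₂.
E°₃ = (1×+0.13 + 1×+0.55) / 2 = (+0.680) / 2 = +0.340 V.

+0.340 V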